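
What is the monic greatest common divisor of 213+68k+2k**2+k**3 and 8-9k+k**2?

1

Apply the Euclidean algorithm:
  k**3+2k**2+68k+213 = (k+11)(k**2-9k+8) + (159k+125)
  k**2-9k+8 = ((1/159)k-1556/25281)(159k+125) + (396748/25281)
  159k+125 = ((4019679/396748)k+3160125/396748)(396748/25281) + (0)
The last nonzero remainder is the constant 396748/25281, so the polynomials are coprime and gcd = 1.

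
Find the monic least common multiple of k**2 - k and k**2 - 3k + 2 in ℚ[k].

Apply the Euclidean algorithm:
  k**2 - k = (k**2 - 3k + 2) + (2k - 2)
  k**2 - 3k + 2 = ((1/2)k - 1)(2k - 2) + (0)
Last nonzero remainder: 2k - 2. Dividing through by 2 gives the monic gcd k - 1.
Then lcm(f, g) = f·g / gcd(f, g); expanding and making the result monic gives the answer.

k**3 - 3k**2 + 2k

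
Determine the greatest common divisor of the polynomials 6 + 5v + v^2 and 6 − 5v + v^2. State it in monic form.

By polynomial division,
  v^2 + 5v + 6 = (v^2 − 5v + 6) + (10v)
  v^2 − 5v + 6 = ((1/10)v − 1/2)(10v) + (6)
  10v = ((5/3)v)(6) + (0)
The last nonzero remainder is the constant 6, so the polynomials are coprime and gcd = 1.

1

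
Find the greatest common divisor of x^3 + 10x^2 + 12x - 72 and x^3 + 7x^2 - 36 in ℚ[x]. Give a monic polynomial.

Repeated division with remainder:
  x^3 + 10x^2 + 12x - 72 = (x^3 + 7x^2 - 36) + (3x^2 + 12x - 36)
  x^3 + 7x^2 - 36 = ((1/3)x + 1)(3x^2 + 12x - 36) + (0)
Last nonzero remainder: 3x^2 + 12x - 36. Dividing through by 3 gives the monic gcd x^2 + 4x - 12.

x^2 + 4x - 12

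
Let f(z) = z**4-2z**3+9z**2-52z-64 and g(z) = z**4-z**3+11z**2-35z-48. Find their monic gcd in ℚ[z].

z**3+2z**2+17z+16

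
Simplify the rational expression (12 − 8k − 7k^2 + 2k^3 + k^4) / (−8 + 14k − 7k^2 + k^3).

(6 + 5k + k^2)/(−4 + k)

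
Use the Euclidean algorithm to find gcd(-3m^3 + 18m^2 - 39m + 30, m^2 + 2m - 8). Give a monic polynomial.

Repeated division with remainder:
  -3m^3 + 18m^2 - 39m + 30 = (-3m + 24)(m^2 + 2m - 8) + (-111m + 222)
  m^2 + 2m - 8 = (-(1/111)m - 4/111)(-111m + 222) + (0)
Last nonzero remainder: -111m + 222. Dividing through by -111 gives the monic gcd m - 2.

m - 2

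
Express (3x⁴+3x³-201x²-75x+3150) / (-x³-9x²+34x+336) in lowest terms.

(-3x²+75)/(x+8)

Apply the Euclidean algorithm:
  3x⁴+3x³-201x²-75x+3150 = (-3x+24)(-x³-9x²+34x+336) + (117x²+117x-4914)
  -x³-9x²+34x+336 = (-(1/117)x-8/117)(117x²+117x-4914) + (0)
Last nonzero remainder: 117x²+117x-4914. Dividing through by 117 gives the monic gcd x²+x-42.
Cancel x²+x-42 from numerator and denominator to get the reduced form.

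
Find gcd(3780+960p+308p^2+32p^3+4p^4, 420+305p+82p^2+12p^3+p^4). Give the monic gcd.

35+5p+p^2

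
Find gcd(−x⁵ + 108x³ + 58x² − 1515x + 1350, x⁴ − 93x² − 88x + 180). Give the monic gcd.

x³ − 2x² − 89x + 90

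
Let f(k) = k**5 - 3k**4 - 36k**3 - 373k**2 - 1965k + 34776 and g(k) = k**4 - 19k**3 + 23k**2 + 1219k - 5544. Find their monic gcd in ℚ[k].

k**3 - 8k**2 - 65k + 504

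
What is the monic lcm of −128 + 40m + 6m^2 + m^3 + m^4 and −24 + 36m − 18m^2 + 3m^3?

−512 + 672m − 264m^2 + 20m^3 + 6m^4 − 3m^5 + m^6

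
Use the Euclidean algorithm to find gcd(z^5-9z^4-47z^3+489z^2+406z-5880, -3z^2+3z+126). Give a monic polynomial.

Euclidean algorithm in ℚ[z]:
  z^5-9z^4-47z^3+489z^2+406z-5880 = (-(1/3)z^3+(8/3)z^2+(13/3)z-140/3)(-3z^2+3z+126) + (0)
Last nonzero remainder: -3z^2+3z+126. Dividing through by -3 gives the monic gcd z^2-z-42.

z^2-z-42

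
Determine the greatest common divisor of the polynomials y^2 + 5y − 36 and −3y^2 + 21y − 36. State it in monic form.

y − 4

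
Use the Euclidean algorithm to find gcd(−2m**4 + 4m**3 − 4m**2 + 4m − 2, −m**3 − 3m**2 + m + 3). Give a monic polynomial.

By polynomial division,
  −2m**4 + 4m**3 − 4m**2 + 4m − 2 = (2m − 10)(−m**3 − 3m**2 + m + 3) + (−36m**2 + 8m + 28)
  −m**3 − 3m**2 + m + 3 = ((1/36)m + 29/324)(−36m**2 + 8m + 28) + (−(40/81)m + 40/81)
  −36m**2 + 8m + 28 = ((729/10)m + 567/10)(−(40/81)m + 40/81) + (0)
Last nonzero remainder: −(40/81)m + 40/81. Dividing through by −40/81 gives the monic gcd m − 1.

m − 1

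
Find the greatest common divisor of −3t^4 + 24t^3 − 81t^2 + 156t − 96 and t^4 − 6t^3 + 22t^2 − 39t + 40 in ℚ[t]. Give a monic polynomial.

t^2 − 3t + 8

Euclidean algorithm in ℚ[t]:
  −3t^4 + 24t^3 − 81t^2 + 156t − 96 = (−3)(t^4 − 6t^3 + 22t^2 − 39t + 40) + (6t^3 − 15t^2 + 39t + 24)
  t^4 − 6t^3 + 22t^2 − 39t + 40 = ((1/6)t − 7/12)(6t^3 − 15t^2 + 39t + 24) + ((27/4)t^2 − (81/4)t + 54)
  6t^3 − 15t^2 + 39t + 24 = ((8/9)t + 4/9)((27/4)t^2 − (81/4)t + 54) + (0)
Last nonzero remainder: (27/4)t^2 − (81/4)t + 54. Dividing through by 27/4 gives the monic gcd t^2 − 3t + 8.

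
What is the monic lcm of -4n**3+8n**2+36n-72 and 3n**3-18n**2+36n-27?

n**5-5n**4+39n**2-81n+54

Apply the Euclidean algorithm:
  -4n**3+8n**2+36n-72 = (-4/3)(3n**3-18n**2+36n-27) + (-16n**2+84n-108)
  3n**3-18n**2+36n-27 = (-(3/16)n+9/64)(-16n**2+84n-108) + ((63/16)n-189/16)
  -16n**2+84n-108 = (-(256/63)n+64/7)((63/16)n-189/16) + (0)
Last nonzero remainder: (63/16)n-189/16. Dividing through by 63/16 gives the monic gcd n-3.
Then lcm(f, g) = f·g / gcd(f, g); expanding and making the result monic gives the answer.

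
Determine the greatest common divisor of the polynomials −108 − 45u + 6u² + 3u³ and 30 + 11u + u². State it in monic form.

1

By polynomial division,
  3u³ + 6u² − 45u − 108 = (3u − 27)(u² + 11u + 30) + (162u + 702)
  u² + 11u + 30 = ((1/162)u + 10/243)(162u + 702) + (10/9)
  162u + 702 = ((729/5)u + 3159/5)(10/9) + (0)
The last nonzero remainder is the constant 10/9, so the polynomials are coprime and gcd = 1.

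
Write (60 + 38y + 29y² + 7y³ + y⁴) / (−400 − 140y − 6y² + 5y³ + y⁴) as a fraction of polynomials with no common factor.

(3 + y + y²)/(−20 − y + y²)

Euclidean algorithm in ℚ[y]:
  y⁴ + 7y³ + 29y² + 38y + 60 = (y⁴ + 5y³ − 6y² − 140y − 400) + (2y³ + 35y² + 178y + 460)
  y⁴ + 5y³ − 6y² − 140y − 400 = ((1/2)y − 25/4)(2y³ + 35y² + 178y + 460) + ((495/4)y² + (1485/2)y + 2475)
  2y³ + 35y² + 178y + 460 = ((8/495)y + 92/495)((495/4)y² + (1485/2)y + 2475) + (0)
Last nonzero remainder: (495/4)y² + (1485/2)y + 2475. Dividing through by 495/4 gives the monic gcd y² + 6y + 20.
Cancel y² + 6y + 20 from numerator and denominator to get the reduced form.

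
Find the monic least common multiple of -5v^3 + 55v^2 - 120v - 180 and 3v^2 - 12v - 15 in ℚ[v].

v^4 - 16v^3 + 79v^2 - 84v - 180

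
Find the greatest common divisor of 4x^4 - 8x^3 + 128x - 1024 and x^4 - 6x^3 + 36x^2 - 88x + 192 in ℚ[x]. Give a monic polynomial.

x^2 - 2x + 16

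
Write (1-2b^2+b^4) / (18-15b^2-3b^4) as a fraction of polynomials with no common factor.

(1-b^2)/(18+3b^2)

Apply the Euclidean algorithm:
  b^4-2b^2+1 = (-1/3)(-3b^4-15b^2+18) + (-7b^2+7)
  -3b^4-15b^2+18 = ((3/7)b^2+18/7)(-7b^2+7) + (0)
Last nonzero remainder: -7b^2+7. Dividing through by -7 gives the monic gcd b^2-1.
Cancel b^2-1 from numerator and denominator to get the reduced form.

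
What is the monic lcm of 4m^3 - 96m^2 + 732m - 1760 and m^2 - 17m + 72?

m^4 - 33m^3 + 399m^2 - 2087m + 3960

Repeated division with remainder:
  4m^3 - 96m^2 + 732m - 1760 = (4m - 28)(m^2 - 17m + 72) + (-32m + 256)
  m^2 - 17m + 72 = (-(1/32)m + 9/32)(-32m + 256) + (0)
Last nonzero remainder: -32m + 256. Dividing through by -32 gives the monic gcd m - 8.
Then lcm(f, g) = f·g / gcd(f, g); expanding and making the result monic gives the answer.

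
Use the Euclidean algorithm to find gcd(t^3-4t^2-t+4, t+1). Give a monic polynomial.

Repeated division with remainder:
  t^3-4t^2-t+4 = (t^2-5t+4)(t+1) + (0)
The last nonzero remainder t+1 is already monic.

t+1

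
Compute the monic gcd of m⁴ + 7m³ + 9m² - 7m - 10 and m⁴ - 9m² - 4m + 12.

m² + m - 2

Euclidean algorithm in ℚ[m]:
  m⁴ + 7m³ + 9m² - 7m - 10 = (m⁴ - 9m² - 4m + 12) + (7m³ + 18m² - 3m - 22)
  m⁴ - 9m² - 4m + 12 = ((1/7)m - 18/49)(7m³ + 18m² - 3m - 22) + (-(96/49)m² - (96/49)m + 192/49)
  7m³ + 18m² - 3m - 22 = (-(343/96)m - 539/96)(-(96/49)m² - (96/49)m + 192/49) + (0)
Last nonzero remainder: -(96/49)m² - (96/49)m + 192/49. Dividing through by -96/49 gives the monic gcd m² + m - 2.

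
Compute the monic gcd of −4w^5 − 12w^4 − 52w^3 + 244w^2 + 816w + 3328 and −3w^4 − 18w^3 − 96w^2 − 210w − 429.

w^2 + 4w + 13

Repeated division with remainder:
  −4w^5 − 12w^4 − 52w^3 + 244w^2 + 816w + 3328 = ((4/3)w − 4)(−3w^4 − 18w^3 − 96w^2 − 210w − 429) + (4w^3 + 140w^2 + 548w + 1612)
  −3w^4 − 18w^3 − 96w^2 − 210w − 429 = (−(3/4)w + 87/4)(4w^3 + 140w^2 + 548w + 1612) + (−2730w^2 − 10920w − 35490)
  4w^3 + 140w^2 + 548w + 1612 = (−(2/1365)w − 62/1365)(−2730w^2 − 10920w − 35490) + (0)
Last nonzero remainder: −2730w^2 − 10920w − 35490. Dividing through by −2730 gives the monic gcd w^2 + 4w + 13.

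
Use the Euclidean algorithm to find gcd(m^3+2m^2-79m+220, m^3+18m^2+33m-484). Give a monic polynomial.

m^2+7m-44

Euclidean algorithm in ℚ[m]:
  m^3+2m^2-79m+220 = (m^3+18m^2+33m-484) + (-16m^2-112m+704)
  m^3+18m^2+33m-484 = (-(1/16)m-11/16)(-16m^2-112m+704) + (0)
Last nonzero remainder: -16m^2-112m+704. Dividing through by -16 gives the monic gcd m^2+7m-44.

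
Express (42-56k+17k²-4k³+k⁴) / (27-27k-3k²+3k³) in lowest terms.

(14+k²)/(9+3k)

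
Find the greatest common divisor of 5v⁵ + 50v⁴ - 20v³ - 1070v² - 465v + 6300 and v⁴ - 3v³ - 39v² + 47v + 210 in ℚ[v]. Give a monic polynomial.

By polynomial division,
  5v⁵ + 50v⁴ - 20v³ - 1070v² - 465v + 6300 = (5v + 65)(v⁴ - 3v³ - 39v² + 47v + 210) + (370v³ + 1230v² - 4570v - 7350)
  v⁴ - 3v³ - 39v² + 47v + 210 = ((1/370)v - 117/6845)(370v³ + 1230v² - 4570v - 7350) + (-(7700/1369)v² - (15400/1369)v + 115500/1369)
  370v³ + 1230v² - 4570v - 7350 = (-(50653/770)v - 9583/110)(-(7700/1369)v² - (15400/1369)v + 115500/1369) + (0)
Last nonzero remainder: -(7700/1369)v² - (15400/1369)v + 115500/1369. Dividing through by -7700/1369 gives the monic gcd v² + 2v - 15.

v² + 2v - 15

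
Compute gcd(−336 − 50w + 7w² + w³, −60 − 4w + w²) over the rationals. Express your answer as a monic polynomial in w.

6 + w

Repeated division with remainder:
  w³ + 7w² − 50w − 336 = (w + 11)(w² − 4w − 60) + (54w + 324)
  w² − 4w − 60 = ((1/54)w − 5/27)(54w + 324) + (0)
Last nonzero remainder: 54w + 324. Dividing through by 54 gives the monic gcd w + 6.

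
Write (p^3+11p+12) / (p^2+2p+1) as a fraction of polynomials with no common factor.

By polynomial division,
  p^3+11p+12 = (p−2)(p^2+2p+1) + (14p+14)
  p^2+2p+1 = ((1/14)p+1/14)(14p+14) + (0)
Last nonzero remainder: 14p+14. Dividing through by 14 gives the monic gcd p+1.
Cancel p+1 from numerator and denominator to get the reduced form.

(p^2−p+12)/(p+1)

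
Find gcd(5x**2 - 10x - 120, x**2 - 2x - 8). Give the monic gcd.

1

Euclidean algorithm in ℚ[x]:
  5x**2 - 10x - 120 = (5)(x**2 - 2x - 8) + (-80)
  x**2 - 2x - 8 = (-(1/80)x**2 + (1/40)x + 1/10)(-80) + (0)
The last nonzero remainder is the constant -80, so the polynomials are coprime and gcd = 1.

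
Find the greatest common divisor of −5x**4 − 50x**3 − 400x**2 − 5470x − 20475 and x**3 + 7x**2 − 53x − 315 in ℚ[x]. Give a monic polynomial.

x**2 + 14x + 45

Euclidean algorithm in ℚ[x]:
  −5x**4 − 50x**3 − 400x**2 − 5470x − 20475 = (−5x − 15)(x**3 + 7x**2 − 53x − 315) + (−560x**2 − 7840x − 25200)
  x**3 + 7x**2 − 53x − 315 = (−(1/560)x + 1/80)(−560x**2 − 7840x − 25200) + (0)
Last nonzero remainder: −560x**2 − 7840x − 25200. Dividing through by −560 gives the monic gcd x**2 + 14x + 45.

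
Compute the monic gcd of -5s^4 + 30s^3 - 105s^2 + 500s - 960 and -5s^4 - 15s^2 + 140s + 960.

s^3 - 3s^2 + 12s - 64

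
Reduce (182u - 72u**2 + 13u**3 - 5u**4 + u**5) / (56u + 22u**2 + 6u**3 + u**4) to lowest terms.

(13 - 7u + u**2)/(4 + u)

By polynomial division,
  u**5 - 5u**4 + 13u**3 - 72u**2 + 182u = (u - 11)(u**4 + 6u**3 + 22u**2 + 56u) + (57u**3 + 114u**2 + 798u)
  u**4 + 6u**3 + 22u**2 + 56u = ((1/57)u + 4/57)(57u**3 + 114u**2 + 798u) + (0)
Last nonzero remainder: 57u**3 + 114u**2 + 798u. Dividing through by 57 gives the monic gcd u**3 + 2u**2 + 14u.
Cancel u**3 + 2u**2 + 14u from numerator and denominator to get the reduced form.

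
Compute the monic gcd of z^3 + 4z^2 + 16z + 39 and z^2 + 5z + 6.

By polynomial division,
  z^3 + 4z^2 + 16z + 39 = (z - 1)(z^2 + 5z + 6) + (15z + 45)
  z^2 + 5z + 6 = ((1/15)z + 2/15)(15z + 45) + (0)
Last nonzero remainder: 15z + 45. Dividing through by 15 gives the monic gcd z + 3.

z + 3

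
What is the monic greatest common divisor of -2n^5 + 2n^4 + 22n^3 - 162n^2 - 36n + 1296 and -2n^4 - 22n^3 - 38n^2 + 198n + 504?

n^3 + 4n^2 - 9n - 36

Apply the Euclidean algorithm:
  -2n^5 + 2n^4 + 22n^3 - 162n^2 - 36n + 1296 = (n - 12)(-2n^4 - 22n^3 - 38n^2 + 198n + 504) + (-204n^3 - 816n^2 + 1836n + 7344)
  -2n^4 - 22n^3 - 38n^2 + 198n + 504 = ((1/102)n + 7/102)(-204n^3 - 816n^2 + 1836n + 7344) + (0)
Last nonzero remainder: -204n^3 - 816n^2 + 1836n + 7344. Dividing through by -204 gives the monic gcd n^3 + 4n^2 - 9n - 36.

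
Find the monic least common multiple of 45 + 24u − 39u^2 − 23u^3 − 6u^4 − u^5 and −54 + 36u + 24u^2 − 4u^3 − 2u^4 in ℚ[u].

405 + 216u − 396u^2 − 231u^3 − 15u^4 + 14u^5 + 6u^6 + u^7

By polynomial division,
  −u^5 − 6u^4 − 23u^3 − 39u^2 + 24u + 45 = ((1/2)u + 2)(−2u^4 − 4u^3 + 24u^2 + 36u − 54) + (−27u^3 − 105u^2 − 21u + 153)
  −2u^4 − 4u^3 + 24u^2 + 36u − 54 = ((2/27)u − 34/243)(−27u^3 − 105u^2 − 21u + 153) + ((880/81)u^2 + (1760/81)u − 880/27)
  −27u^3 − 105u^2 − 21u + 153 = (−(2187/880)u − 4131/880)((880/81)u^2 + (1760/81)u − 880/27) + (0)
Last nonzero remainder: (880/81)u^2 + (1760/81)u − 880/27. Dividing through by 880/81 gives the monic gcd u^2 + 2u − 3.
Then lcm(f, g) = f·g / gcd(f, g); expanding and making the result monic gives the answer.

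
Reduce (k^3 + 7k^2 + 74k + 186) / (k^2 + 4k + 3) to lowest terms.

(k^2 + 4k + 62)/(k + 1)

By polynomial division,
  k^3 + 7k^2 + 74k + 186 = (k + 3)(k^2 + 4k + 3) + (59k + 177)
  k^2 + 4k + 3 = ((1/59)k + 1/59)(59k + 177) + (0)
Last nonzero remainder: 59k + 177. Dividing through by 59 gives the monic gcd k + 3.
Cancel k + 3 from numerator and denominator to get the reduced form.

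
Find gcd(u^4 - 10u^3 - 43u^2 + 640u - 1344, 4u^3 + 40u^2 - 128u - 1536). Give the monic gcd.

u + 8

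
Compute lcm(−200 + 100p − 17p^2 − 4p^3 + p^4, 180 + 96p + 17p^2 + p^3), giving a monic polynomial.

Euclidean algorithm in ℚ[p]:
  p^4 − 4p^3 − 17p^2 + 100p − 200 = (p − 21)(p^3 + 17p^2 + 96p + 180) + (244p^2 + 1936p + 3580)
  p^3 + 17p^2 + 96p + 180 = ((1/244)p + 553/14884)(244p^2 + 1936p + 3580) + ((34969/3721)p + 174845/3721)
  244p^2 + 1936p + 3580 = ((907924/34969)p + 2664236/34969)((34969/3721)p + 174845/3721) + (0)
Last nonzero remainder: (34969/3721)p + 174845/3721. Dividing through by 34969/3721 gives the monic gcd p + 5.
Then lcm(f, g) = f·g / gcd(f, g); expanding and making the result monic gives the answer.

−7200 + 1200p + 388p^2 − 248p^3 − 29p^4 + 8p^5 + p^6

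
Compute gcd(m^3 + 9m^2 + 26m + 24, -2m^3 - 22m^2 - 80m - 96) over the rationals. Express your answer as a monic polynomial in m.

Apply the Euclidean algorithm:
  m^3 + 9m^2 + 26m + 24 = (-1/2)(-2m^3 - 22m^2 - 80m - 96) + (-2m^2 - 14m - 24)
  -2m^3 - 22m^2 - 80m - 96 = (m + 4)(-2m^2 - 14m - 24) + (0)
Last nonzero remainder: -2m^2 - 14m - 24. Dividing through by -2 gives the monic gcd m^2 + 7m + 12.

m^2 + 7m + 12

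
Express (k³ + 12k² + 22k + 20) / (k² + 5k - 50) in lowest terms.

Apply the Euclidean algorithm:
  k³ + 12k² + 22k + 20 = (k + 7)(k² + 5k - 50) + (37k + 370)
  k² + 5k - 50 = ((1/37)k - 5/37)(37k + 370) + (0)
Last nonzero remainder: 37k + 370. Dividing through by 37 gives the monic gcd k + 10.
Cancel k + 10 from numerator and denominator to get the reduced form.

(k² + 2k + 2)/(k - 5)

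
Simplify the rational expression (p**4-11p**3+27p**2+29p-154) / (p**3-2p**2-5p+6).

Apply the Euclidean algorithm:
  p**4-11p**3+27p**2+29p-154 = (p-9)(p**3-2p**2-5p+6) + (14p**2-22p-100)
  p**3-2p**2-5p+6 = ((1/14)p-3/98)(14p**2-22p-100) + ((72/49)p+144/49)
  14p**2-22p-100 = ((343/36)p-1225/36)((72/49)p+144/49) + (0)
Last nonzero remainder: (72/49)p+144/49. Dividing through by 72/49 gives the monic gcd p+2.
Cancel p+2 from numerator and denominator to get the reduced form.

(p**3-13p**2+53p-77)/(p**2-4p+3)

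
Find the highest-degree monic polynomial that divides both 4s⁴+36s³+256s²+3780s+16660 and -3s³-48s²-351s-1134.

s+7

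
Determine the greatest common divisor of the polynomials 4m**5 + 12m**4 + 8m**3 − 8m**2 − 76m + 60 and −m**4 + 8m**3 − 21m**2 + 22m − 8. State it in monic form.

m**2 − 2m + 1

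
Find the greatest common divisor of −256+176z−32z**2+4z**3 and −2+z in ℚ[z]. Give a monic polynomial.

−2+z

By polynomial division,
  4z**3−32z**2+176z−256 = (4z**2−24z+128)(z−2) + (0)
The last nonzero remainder z−2 is already monic.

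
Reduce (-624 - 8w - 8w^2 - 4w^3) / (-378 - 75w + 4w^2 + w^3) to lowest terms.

(-104 + 16w - 4w^2)/(-63 - 2w + w^2)

By polynomial division,
  -4w^3 - 8w^2 - 8w - 624 = (-4)(w^3 + 4w^2 - 75w - 378) + (8w^2 - 308w - 2136)
  w^3 + 4w^2 - 75w - 378 = ((1/8)w + 85/16)(8w^2 - 308w - 2136) + ((7313/4)w + 21939/2)
  8w^2 - 308w - 2136 = ((32/7313)w - 1424/7313)((7313/4)w + 21939/2) + (0)
Last nonzero remainder: (7313/4)w + 21939/2. Dividing through by 7313/4 gives the monic gcd w + 6.
Cancel w + 6 from numerator and denominator to get the reduced form.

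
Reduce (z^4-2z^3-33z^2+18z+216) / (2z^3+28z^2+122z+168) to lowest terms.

(z^2-9z+18)/(2z+14)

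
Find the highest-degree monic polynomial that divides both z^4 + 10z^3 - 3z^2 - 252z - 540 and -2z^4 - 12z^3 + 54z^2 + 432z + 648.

z^2 + 9z + 18

Apply the Euclidean algorithm:
  z^4 + 10z^3 - 3z^2 - 252z - 540 = (-1/2)(-2z^4 - 12z^3 + 54z^2 + 432z + 648) + (4z^3 + 24z^2 - 36z - 216)
  -2z^4 - 12z^3 + 54z^2 + 432z + 648 = (-(1/2)z)(4z^3 + 24z^2 - 36z - 216) + (36z^2 + 324z + 648)
  4z^3 + 24z^2 - 36z - 216 = ((1/9)z - 1/3)(36z^2 + 324z + 648) + (0)
Last nonzero remainder: 36z^2 + 324z + 648. Dividing through by 36 gives the monic gcd z^2 + 9z + 18.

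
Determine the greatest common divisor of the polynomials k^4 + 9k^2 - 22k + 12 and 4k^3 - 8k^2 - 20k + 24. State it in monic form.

k - 1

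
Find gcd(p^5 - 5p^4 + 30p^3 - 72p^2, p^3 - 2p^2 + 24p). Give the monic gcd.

p^3 - 2p^2 + 24p

Apply the Euclidean algorithm:
  p^5 - 5p^4 + 30p^3 - 72p^2 = (p^2 - 3p)(p^3 - 2p^2 + 24p) + (0)
The last nonzero remainder p^3 - 2p^2 + 24p is already monic.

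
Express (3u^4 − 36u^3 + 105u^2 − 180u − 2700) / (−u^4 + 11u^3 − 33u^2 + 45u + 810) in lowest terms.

(−3u + 30)/(u − 9)

Euclidean algorithm in ℚ[u]:
  3u^4 − 36u^3 + 105u^2 − 180u − 2700 = (−3)(−u^4 + 11u^3 − 33u^2 + 45u + 810) + (−3u^3 + 6u^2 − 45u − 270)
  −u^4 + 11u^3 − 33u^2 + 45u + 810 = ((1/3)u − 3)(−3u^3 + 6u^2 − 45u − 270) + (0)
Last nonzero remainder: −3u^3 + 6u^2 − 45u − 270. Dividing through by −3 gives the monic gcd u^3 − 2u^2 + 15u + 90.
Cancel u^3 − 2u^2 + 15u + 90 from numerator and denominator to get the reduced form.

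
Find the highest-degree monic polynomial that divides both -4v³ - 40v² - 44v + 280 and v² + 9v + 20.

Apply the Euclidean algorithm:
  -4v³ - 40v² - 44v + 280 = (-4v - 4)(v² + 9v + 20) + (72v + 360)
  v² + 9v + 20 = ((1/72)v + 1/18)(72v + 360) + (0)
Last nonzero remainder: 72v + 360. Dividing through by 72 gives the monic gcd v + 5.

v + 5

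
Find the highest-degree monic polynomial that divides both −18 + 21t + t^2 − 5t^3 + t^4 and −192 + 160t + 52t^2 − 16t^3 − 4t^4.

Repeated division with remainder:
  t^4 − 5t^3 + t^2 + 21t − 18 = (−1/4)(−4t^4 − 16t^3 + 52t^2 + 160t − 192) + (−9t^3 + 14t^2 + 61t − 66)
  −4t^4 − 16t^3 + 52t^2 + 160t − 192 = ((4/9)t + 200/81)(−9t^3 + 14t^2 + 61t − 66) + (−(784/81)t^2 + (3136/81)t − 784/27)
  −9t^3 + 14t^2 + 61t − 66 = ((729/784)t + 891/392)(−(784/81)t^2 + (3136/81)t − 784/27) + (0)
Last nonzero remainder: −(784/81)t^2 + (3136/81)t − 784/27. Dividing through by −784/81 gives the monic gcd t^2 − 4t + 3.

3 − 4t + t^2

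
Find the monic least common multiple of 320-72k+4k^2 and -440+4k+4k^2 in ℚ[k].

880-118k-7k^2+k^3

By polynomial division,
  4k^2-72k+320 = (4k^2+4k-440) + (-76k+760)
  4k^2+4k-440 = (-(1/19)k-11/19)(-76k+760) + (0)
Last nonzero remainder: -76k+760. Dividing through by -76 gives the monic gcd k-10.
Then lcm(f, g) = f·g / gcd(f, g); expanding and making the result monic gives the answer.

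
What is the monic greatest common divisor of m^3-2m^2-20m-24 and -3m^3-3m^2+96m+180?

m^2-4m-12

Euclidean algorithm in ℚ[m]:
  m^3-2m^2-20m-24 = (-1/3)(-3m^3-3m^2+96m+180) + (-3m^2+12m+36)
  -3m^3-3m^2+96m+180 = (m+5)(-3m^2+12m+36) + (0)
Last nonzero remainder: -3m^2+12m+36. Dividing through by -3 gives the monic gcd m^2-4m-12.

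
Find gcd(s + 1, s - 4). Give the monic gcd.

Repeated division with remainder:
  s + 1 = (s - 4) + (5)
  s - 4 = ((1/5)s - 4/5)(5) + (0)
The last nonzero remainder is the constant 5, so the polynomials are coprime and gcd = 1.

1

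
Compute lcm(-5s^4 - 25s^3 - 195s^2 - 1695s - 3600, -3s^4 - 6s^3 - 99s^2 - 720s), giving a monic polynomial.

Repeated division with remainder:
  -5s^4 - 25s^3 - 195s^2 - 1695s - 3600 = (5/3)(-3s^4 - 6s^3 - 99s^2 - 720s) + (-15s^3 - 30s^2 - 495s - 3600)
  -3s^4 - 6s^3 - 99s^2 - 720s = ((1/5)s)(-15s^3 - 30s^2 - 495s - 3600) + (0)
Last nonzero remainder: -15s^3 - 30s^2 - 495s - 3600. Dividing through by -15 gives the monic gcd s^3 + 2s^2 + 33s + 240.
Then lcm(f, g) = f·g / gcd(f, g); expanding and making the result monic gives the answer.

s^5 + 5s^4 + 39s^3 + 339s^2 + 720s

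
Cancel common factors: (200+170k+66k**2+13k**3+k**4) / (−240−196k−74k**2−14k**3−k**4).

(−5−k)/(6+k)

By polynomial division,
  k**4+13k**3+66k**2+170k+200 = (−1)(−k**4−14k**3−74k**2−196k−240) + (−k**3−8k**2−26k−40)
  −k**4−14k**3−74k**2−196k−240 = (k+6)(−k**3−8k**2−26k−40) + (0)
Last nonzero remainder: −k**3−8k**2−26k−40. Dividing through by −1 gives the monic gcd k**3+8k**2+26k+40.
Cancel k**3+8k**2+26k+40 from numerator and denominator to get the reduced form.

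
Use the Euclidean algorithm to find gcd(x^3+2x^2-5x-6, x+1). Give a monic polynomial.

x+1

Euclidean algorithm in ℚ[x]:
  x^3+2x^2-5x-6 = (x^2+x-6)(x+1) + (0)
The last nonzero remainder x+1 is already monic.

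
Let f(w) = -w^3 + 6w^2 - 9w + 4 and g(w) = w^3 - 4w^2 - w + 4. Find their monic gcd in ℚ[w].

w^2 - 5w + 4

Euclidean algorithm in ℚ[w]:
  -w^3 + 6w^2 - 9w + 4 = (-1)(w^3 - 4w^2 - w + 4) + (2w^2 - 10w + 8)
  w^3 - 4w^2 - w + 4 = ((1/2)w + 1/2)(2w^2 - 10w + 8) + (0)
Last nonzero remainder: 2w^2 - 10w + 8. Dividing through by 2 gives the monic gcd w^2 - 5w + 4.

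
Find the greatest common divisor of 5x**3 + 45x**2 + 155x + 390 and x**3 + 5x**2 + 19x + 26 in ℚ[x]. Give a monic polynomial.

x**2 + 3x + 13

By polynomial division,
  5x**3 + 45x**2 + 155x + 390 = (5)(x**3 + 5x**2 + 19x + 26) + (20x**2 + 60x + 260)
  x**3 + 5x**2 + 19x + 26 = ((1/20)x + 1/10)(20x**2 + 60x + 260) + (0)
Last nonzero remainder: 20x**2 + 60x + 260. Dividing through by 20 gives the monic gcd x**2 + 3x + 13.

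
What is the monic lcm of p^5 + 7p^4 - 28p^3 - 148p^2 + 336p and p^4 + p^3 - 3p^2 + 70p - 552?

By polynomial division,
  p^5 + 7p^4 - 28p^3 - 148p^2 + 336p = (p + 6)(p^4 + p^3 - 3p^2 + 70p - 552) + (-31p^3 - 200p^2 + 468p + 3312)
  p^4 + p^3 - 3p^2 + 70p - 552 = (-(1/31)p + 169/961)(-31p^3 - 200p^2 + 468p + 3312) + ((45425/961)p^2 + (90850/961)p - 1090200/961)
  -31p^3 - 200p^2 + 468p + 3312 = (-(29791/45425)p - 5766/1975)((45425/961)p^2 + (90850/961)p - 1090200/961) + (0)
Last nonzero remainder: (45425/961)p^2 + (90850/961)p - 1090200/961. Dividing through by 45425/961 gives the monic gcd p^2 + 2p - 24.
Then lcm(f, g) = f·g / gcd(f, g); expanding and making the result monic gives the answer.

p^7 + 6p^6 - 12p^5 + 41p^4 - 160p^3 - 3740p^2 + 7728p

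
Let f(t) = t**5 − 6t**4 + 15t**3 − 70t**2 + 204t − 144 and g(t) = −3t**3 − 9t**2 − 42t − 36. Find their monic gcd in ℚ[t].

t**2 + 2t + 12

By polynomial division,
  t**5 − 6t**4 + 15t**3 − 70t**2 + 204t − 144 = (−(1/3)t**2 + 3t − 28/3)(−3t**3 − 9t**2 − 42t − 36) + (−40t**2 − 80t − 480)
  −3t**3 − 9t**2 − 42t − 36 = ((3/40)t + 3/40)(−40t**2 − 80t − 480) + (0)
Last nonzero remainder: −40t**2 − 80t − 480. Dividing through by −40 gives the monic gcd t**2 + 2t + 12.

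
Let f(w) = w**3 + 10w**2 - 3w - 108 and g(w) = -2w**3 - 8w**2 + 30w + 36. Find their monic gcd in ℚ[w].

w - 3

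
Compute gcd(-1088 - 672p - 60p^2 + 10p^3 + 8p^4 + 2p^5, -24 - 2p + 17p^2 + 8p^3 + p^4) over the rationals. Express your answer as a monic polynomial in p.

Euclidean algorithm in ℚ[p]:
  2p^5 + 8p^4 + 10p^3 - 60p^2 - 672p - 1088 = (2p - 8)(p^4 + 8p^3 + 17p^2 - 2p - 24) + (40p^3 + 80p^2 - 640p - 1280)
  p^4 + 8p^3 + 17p^2 - 2p - 24 = ((1/40)p + 3/20)(40p^3 + 80p^2 - 640p - 1280) + (21p^2 + 126p + 168)
  40p^3 + 80p^2 - 640p - 1280 = ((40/21)p - 160/21)(21p^2 + 126p + 168) + (0)
Last nonzero remainder: 21p^2 + 126p + 168. Dividing through by 21 gives the monic gcd p^2 + 6p + 8.

8 + 6p + p^2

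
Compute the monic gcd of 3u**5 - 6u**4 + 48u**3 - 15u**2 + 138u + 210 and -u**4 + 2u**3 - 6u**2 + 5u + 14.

u**3 + 6u + 7

Euclidean algorithm in ℚ[u]:
  3u**5 - 6u**4 + 48u**3 - 15u**2 + 138u + 210 = (-3u)(-u**4 + 2u**3 - 6u**2 + 5u + 14) + (30u**3 + 180u + 210)
  -u**4 + 2u**3 - 6u**2 + 5u + 14 = (-(1/30)u + 1/15)(30u**3 + 180u + 210) + (0)
Last nonzero remainder: 30u**3 + 180u + 210. Dividing through by 30 gives the monic gcd u**3 + 6u + 7.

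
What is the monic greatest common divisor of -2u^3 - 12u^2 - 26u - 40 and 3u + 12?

u + 4

Apply the Euclidean algorithm:
  -2u^3 - 12u^2 - 26u - 40 = (-(2/3)u^2 - (4/3)u - 10/3)(3u + 12) + (0)
Last nonzero remainder: 3u + 12. Dividing through by 3 gives the monic gcd u + 4.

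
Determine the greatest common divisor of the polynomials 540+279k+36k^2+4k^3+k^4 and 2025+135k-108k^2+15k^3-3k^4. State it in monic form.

135+36k+k^3

Euclidean algorithm in ℚ[k]:
  k^4+4k^3+36k^2+279k+540 = (-1/3)(-3k^4+15k^3-108k^2+135k+2025) + (9k^3+324k+1215)
  -3k^4+15k^3-108k^2+135k+2025 = (-(1/3)k+5/3)(9k^3+324k+1215) + (0)
Last nonzero remainder: 9k^3+324k+1215. Dividing through by 9 gives the monic gcd k^3+36k+135.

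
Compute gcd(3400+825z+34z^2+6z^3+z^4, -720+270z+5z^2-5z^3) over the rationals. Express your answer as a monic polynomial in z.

8+z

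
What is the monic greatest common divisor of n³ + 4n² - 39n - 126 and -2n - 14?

n + 7

Euclidean algorithm in ℚ[n]:
  n³ + 4n² - 39n - 126 = (-(1/2)n² + (3/2)n + 9)(-2n - 14) + (0)
Last nonzero remainder: -2n - 14. Dividing through by -2 gives the monic gcd n + 7.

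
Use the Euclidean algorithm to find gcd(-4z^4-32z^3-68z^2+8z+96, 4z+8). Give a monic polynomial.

Euclidean algorithm in ℚ[z]:
  -4z^4-32z^3-68z^2+8z+96 = (-z^3-6z^2-5z+12)(4z+8) + (0)
Last nonzero remainder: 4z+8. Dividing through by 4 gives the monic gcd z+2.

z+2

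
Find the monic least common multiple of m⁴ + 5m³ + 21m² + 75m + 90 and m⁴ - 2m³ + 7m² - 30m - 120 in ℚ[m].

m⁵ + m⁴ + m³ - 9m² - 210m - 360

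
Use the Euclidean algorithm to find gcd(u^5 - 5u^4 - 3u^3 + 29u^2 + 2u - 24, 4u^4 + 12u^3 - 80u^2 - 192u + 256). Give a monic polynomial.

u^2 - 5u + 4

Apply the Euclidean algorithm:
  u^5 - 5u^4 - 3u^3 + 29u^2 + 2u - 24 = ((1/4)u - 2)(4u^4 + 12u^3 - 80u^2 - 192u + 256) + (41u^3 - 83u^2 - 446u + 488)
  4u^4 + 12u^3 - 80u^2 - 192u + 256 = ((4/41)u + 824/1681)(41u^3 - 83u^2 - 446u + 488) + ((7056/1681)u^2 - (35280/1681)u + 28224/1681)
  41u^3 - 83u^2 - 446u + 488 = ((68921/7056)u + 102541/3528)((7056/1681)u^2 - (35280/1681)u + 28224/1681) + (0)
Last nonzero remainder: (7056/1681)u^2 - (35280/1681)u + 28224/1681. Dividing through by 7056/1681 gives the monic gcd u^2 - 5u + 4.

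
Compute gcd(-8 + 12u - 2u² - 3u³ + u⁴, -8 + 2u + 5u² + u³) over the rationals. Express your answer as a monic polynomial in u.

-2 + u + u²

Repeated division with remainder:
  u⁴ - 3u³ - 2u² + 12u - 8 = (u - 8)(u³ + 5u² + 2u - 8) + (36u² + 36u - 72)
  u³ + 5u² + 2u - 8 = ((1/36)u + 1/9)(36u² + 36u - 72) + (0)
Last nonzero remainder: 36u² + 36u - 72. Dividing through by 36 gives the monic gcd u² + u - 2.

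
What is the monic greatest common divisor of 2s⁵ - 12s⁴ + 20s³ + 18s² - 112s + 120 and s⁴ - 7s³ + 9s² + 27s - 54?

s² - s - 6

By polynomial division,
  2s⁵ - 12s⁴ + 20s³ + 18s² - 112s + 120 = (2s + 2)(s⁴ - 7s³ + 9s² + 27s - 54) + (16s³ - 54s² - 58s + 228)
  s⁴ - 7s³ + 9s² + 27s - 54 = ((1/16)s - 29/128)(16s³ - 54s² - 58s + 228) + ((25/64)s² - (25/64)s - 75/32)
  16s³ - 54s² - 58s + 228 = ((1024/25)s - 2432/25)((25/64)s² - (25/64)s - 75/32) + (0)
Last nonzero remainder: (25/64)s² - (25/64)s - 75/32. Dividing through by 25/64 gives the monic gcd s² - s - 6.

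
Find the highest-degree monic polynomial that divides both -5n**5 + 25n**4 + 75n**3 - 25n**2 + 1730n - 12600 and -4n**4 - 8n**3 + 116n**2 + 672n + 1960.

n**2 - 2n - 35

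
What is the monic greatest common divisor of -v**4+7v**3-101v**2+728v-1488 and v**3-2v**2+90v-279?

v**2+v+93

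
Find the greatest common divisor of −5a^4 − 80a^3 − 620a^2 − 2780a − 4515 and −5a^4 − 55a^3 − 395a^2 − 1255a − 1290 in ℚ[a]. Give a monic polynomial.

a^3 + 9a^2 + 61a + 129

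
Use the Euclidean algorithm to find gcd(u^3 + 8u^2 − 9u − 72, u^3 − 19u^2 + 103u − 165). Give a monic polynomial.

By polynomial division,
  u^3 + 8u^2 − 9u − 72 = (u^3 − 19u^2 + 103u − 165) + (27u^2 − 112u + 93)
  u^3 − 19u^2 + 103u − 165 = ((1/27)u − 401/729)(27u^2 − 112u + 93) + ((27664/729)u − 27664/243)
  27u^2 − 112u + 93 = ((19683/27664)u − 22599/27664)((27664/729)u − 27664/243) + (0)
Last nonzero remainder: (27664/729)u − 27664/243. Dividing through by 27664/729 gives the monic gcd u − 3.

u − 3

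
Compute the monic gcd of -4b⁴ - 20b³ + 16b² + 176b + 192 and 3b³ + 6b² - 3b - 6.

b + 2

Euclidean algorithm in ℚ[b]:
  -4b⁴ - 20b³ + 16b² + 176b + 192 = (-(4/3)b - 4)(3b³ + 6b² - 3b - 6) + (36b² + 156b + 168)
  3b³ + 6b² - 3b - 6 = ((1/12)b - 7/36)(36b² + 156b + 168) + ((40/3)b + 80/3)
  36b² + 156b + 168 = ((27/10)b + 63/10)((40/3)b + 80/3) + (0)
Last nonzero remainder: (40/3)b + 80/3. Dividing through by 40/3 gives the monic gcd b + 2.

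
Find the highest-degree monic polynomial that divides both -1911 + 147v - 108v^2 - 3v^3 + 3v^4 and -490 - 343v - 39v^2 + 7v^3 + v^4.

By polynomial division,
  3v^4 - 3v^3 - 108v^2 + 147v - 1911 = (3)(v^4 + 7v^3 - 39v^2 - 343v - 490) + (-24v^3 + 9v^2 + 1176v - 441)
  v^4 + 7v^3 - 39v^2 - 343v - 490 = (-(1/24)v - 59/192)(-24v^3 + 9v^2 + 1176v - 441) + ((817/64)v^2 - 40033/64)
  -24v^3 + 9v^2 + 1176v - 441 = (-(1536/817)v + 576/817)((817/64)v^2 - 40033/64) + (0)
Last nonzero remainder: (817/64)v^2 - 40033/64. Dividing through by 817/64 gives the monic gcd v^2 - 49.

-49 + v^2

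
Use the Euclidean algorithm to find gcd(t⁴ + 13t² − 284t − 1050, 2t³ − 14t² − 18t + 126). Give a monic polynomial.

Repeated division with remainder:
  t⁴ + 13t² − 284t − 1050 = ((1/2)t + 7/2)(2t³ − 14t² − 18t + 126) + (71t² − 284t − 1491)
  2t³ − 14t² − 18t + 126 = ((2/71)t − 6/71)(71t² − 284t − 1491) + (0)
Last nonzero remainder: 71t² − 284t − 1491. Dividing through by 71 gives the monic gcd t² − 4t − 21.

t² − 4t − 21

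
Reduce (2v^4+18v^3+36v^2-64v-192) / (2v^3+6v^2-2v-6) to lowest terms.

(v^3+6v^2-32)/(v^2-1)

Apply the Euclidean algorithm:
  2v^4+18v^3+36v^2-64v-192 = (v+6)(2v^3+6v^2-2v-6) + (2v^2-46v-156)
  2v^3+6v^2-2v-6 = (v+26)(2v^2-46v-156) + (1350v+4050)
  2v^2-46v-156 = ((1/675)v-26/675)(1350v+4050) + (0)
Last nonzero remainder: 1350v+4050. Dividing through by 1350 gives the monic gcd v+3.
Cancel v+3 from numerator and denominator to get the reduced form.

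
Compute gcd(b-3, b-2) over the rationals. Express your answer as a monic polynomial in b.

1

Euclidean algorithm in ℚ[b]:
  b-3 = (b-2) + (-1)
  b-2 = (-b+2)(-1) + (0)
The last nonzero remainder is the constant -1, so the polynomials are coprime and gcd = 1.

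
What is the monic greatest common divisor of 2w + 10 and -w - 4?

1

By polynomial division,
  2w + 10 = (-2)(-w - 4) + (2)
  -w - 4 = (-(1/2)w - 2)(2) + (0)
The last nonzero remainder is the constant 2, so the polynomials are coprime and gcd = 1.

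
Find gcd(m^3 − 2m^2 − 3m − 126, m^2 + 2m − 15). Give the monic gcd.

Repeated division with remainder:
  m^3 − 2m^2 − 3m − 126 = (m − 4)(m^2 + 2m − 15) + (20m − 186)
  m^2 + 2m − 15 = ((1/20)m + 113/200)(20m − 186) + (9009/100)
  20m − 186 = ((2000/9009)m − 6200/3003)(9009/100) + (0)
The last nonzero remainder is the constant 9009/100, so the polynomials are coprime and gcd = 1.

1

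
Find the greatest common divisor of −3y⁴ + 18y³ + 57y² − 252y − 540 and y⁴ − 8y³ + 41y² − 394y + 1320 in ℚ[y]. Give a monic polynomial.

y² − 11y + 30

Euclidean algorithm in ℚ[y]:
  −3y⁴ + 18y³ + 57y² − 252y − 540 = (−3)(y⁴ − 8y³ + 41y² − 394y + 1320) + (−6y³ + 180y² − 1434y + 3420)
  y⁴ − 8y³ + 41y² − 394y + 1320 = (−(1/6)y − 11/3)(−6y³ + 180y² − 1434y + 3420) + (462y² − 5082y + 13860)
  −6y³ + 180y² − 1434y + 3420 = (−(1/77)y + 19/77)(462y² − 5082y + 13860) + (0)
Last nonzero remainder: 462y² − 5082y + 13860. Dividing through by 462 gives the monic gcd y² − 11y + 30.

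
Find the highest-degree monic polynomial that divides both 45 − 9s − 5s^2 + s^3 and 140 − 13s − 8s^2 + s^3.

−5 + s

Euclidean algorithm in ℚ[s]:
  s^3 − 5s^2 − 9s + 45 = (s^3 − 8s^2 − 13s + 140) + (3s^2 + 4s − 95)
  s^3 − 8s^2 − 13s + 140 = ((1/3)s − 28/9)(3s^2 + 4s − 95) + ((280/9)s − 1400/9)
  3s^2 + 4s − 95 = ((27/280)s + 171/280)((280/9)s − 1400/9) + (0)
Last nonzero remainder: (280/9)s − 1400/9. Dividing through by 280/9 gives the monic gcd s − 5.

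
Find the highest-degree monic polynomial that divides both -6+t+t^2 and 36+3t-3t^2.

3+t

Euclidean algorithm in ℚ[t]:
  t^2+t-6 = (-1/3)(-3t^2+3t+36) + (2t+6)
  -3t^2+3t+36 = (-(3/2)t+6)(2t+6) + (0)
Last nonzero remainder: 2t+6. Dividing through by 2 gives the monic gcd t+3.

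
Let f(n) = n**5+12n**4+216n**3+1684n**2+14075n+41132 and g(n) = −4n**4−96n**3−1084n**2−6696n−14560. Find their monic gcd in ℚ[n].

n**3+14n**2+131n+364

Repeated division with remainder:
  n**5+12n**4+216n**3+1684n**2+14075n+41132 = (−(1/4)n+3)(−4n**4−96n**3−1084n**2−6696n−14560) + (233n**3+3262n**2+30523n+84812)
  −4n**4−96n**3−1084n**2−6696n−14560 = (−(4/233)n−40/233)(233n**3+3262n**2+30523n+84812) + (0)
Last nonzero remainder: 233n**3+3262n**2+30523n+84812. Dividing through by 233 gives the monic gcd n**3+14n**2+131n+364.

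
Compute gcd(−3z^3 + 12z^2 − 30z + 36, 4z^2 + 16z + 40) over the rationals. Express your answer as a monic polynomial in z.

1

Repeated division with remainder:
  −3z^3 + 12z^2 − 30z + 36 = (−(3/4)z + 6)(4z^2 + 16z + 40) + (−96z − 204)
  4z^2 + 16z + 40 = (−(1/24)z − 5/64)(−96z − 204) + (385/16)
  −96z − 204 = (−(1536/385)z − 3264/385)(385/16) + (0)
The last nonzero remainder is the constant 385/16, so the polynomials are coprime and gcd = 1.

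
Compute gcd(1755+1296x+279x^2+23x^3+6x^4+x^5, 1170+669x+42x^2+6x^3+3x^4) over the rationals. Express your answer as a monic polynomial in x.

By polynomial division,
  x^5+6x^4+23x^3+279x^2+1296x+1755 = ((1/3)x+4/3)(3x^4+6x^3+42x^2+669x+1170) + (x^3+14x+195)
  3x^4+6x^3+42x^2+669x+1170 = (3x+6)(x^3+14x+195) + (0)
The last nonzero remainder x^3+14x+195 is already monic.

195+14x+x^3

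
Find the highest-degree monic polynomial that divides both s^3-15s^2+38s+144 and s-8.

Repeated division with remainder:
  s^3-15s^2+38s+144 = (s^2-7s-18)(s-8) + (0)
The last nonzero remainder s-8 is already monic.

s-8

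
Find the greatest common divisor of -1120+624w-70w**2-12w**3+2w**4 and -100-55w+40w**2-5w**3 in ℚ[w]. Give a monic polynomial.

20-9w+w**2

By polynomial division,
  2w**4-12w**3-70w**2+624w-1120 = (-(2/5)w-4/5)(-5w**3+40w**2-55w-100) + (-60w**2+540w-1200)
  -5w**3+40w**2-55w-100 = ((1/12)w+1/12)(-60w**2+540w-1200) + (0)
Last nonzero remainder: -60w**2+540w-1200. Dividing through by -60 gives the monic gcd w**2-9w+20.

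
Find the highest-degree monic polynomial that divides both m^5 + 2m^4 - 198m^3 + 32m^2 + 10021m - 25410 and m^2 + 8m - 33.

Repeated division with remainder:
  m^5 + 2m^4 - 198m^3 + 32m^2 + 10021m - 25410 = (m^3 - 6m^2 - 117m + 770)(m^2 + 8m - 33) + (0)
The last nonzero remainder m^2 + 8m - 33 is already monic.

m^2 + 8m - 33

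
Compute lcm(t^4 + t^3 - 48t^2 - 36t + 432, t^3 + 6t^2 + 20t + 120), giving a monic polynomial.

By polynomial division,
  t^4 + t^3 - 48t^2 - 36t + 432 = (t - 5)(t^3 + 6t^2 + 20t + 120) + (-38t^2 - 56t + 1032)
  t^3 + 6t^2 + 20t + 120 = (-(1/38)t - 43/361)(-38t^2 - 56t + 1032) + ((14616/361)t + 87696/361)
  -38t^2 - 56t + 1032 = (-(6859/7308)t + 15523/3654)((14616/361)t + 87696/361) + (0)
Last nonzero remainder: (14616/361)t + 87696/361. Dividing through by 14616/361 gives the monic gcd t + 6.
Then lcm(f, g) = f·g / gcd(f, g); expanding and making the result monic gives the answer.

t^6 + t^5 - 28t^4 - 16t^3 - 528t^2 - 720t + 8640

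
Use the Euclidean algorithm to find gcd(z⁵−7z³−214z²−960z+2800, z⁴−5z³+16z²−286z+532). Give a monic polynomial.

Repeated division with remainder:
  z⁵−7z³−214z²−960z+2800 = (z+5)(z⁴−5z³+16z²−286z+532) + (2z³−8z²−62z+140)
  z⁴−5z³+16z²−286z+532 = ((1/2)z−1/2)(2z³−8z²−62z+140) + (43z²−387z+602)
  2z³−8z²−62z+140 = ((2/43)z+10/43)(43z²−387z+602) + (0)
Last nonzero remainder: 43z²−387z+602. Dividing through by 43 gives the monic gcd z²−9z+14.

z²−9z+14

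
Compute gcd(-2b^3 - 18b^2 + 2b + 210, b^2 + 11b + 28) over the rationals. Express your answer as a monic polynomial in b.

b + 7

Repeated division with remainder:
  -2b^3 - 18b^2 + 2b + 210 = (-2b + 4)(b^2 + 11b + 28) + (14b + 98)
  b^2 + 11b + 28 = ((1/14)b + 2/7)(14b + 98) + (0)
Last nonzero remainder: 14b + 98. Dividing through by 14 gives the monic gcd b + 7.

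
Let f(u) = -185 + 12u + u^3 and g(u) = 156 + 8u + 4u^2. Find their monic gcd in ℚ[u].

1

Repeated division with remainder:
  u^3 + 12u - 185 = ((1/4)u - 1/2)(4u^2 + 8u + 156) + (-23u - 107)
  4u^2 + 8u + 156 = (-(4/23)u + 244/529)(-23u - 107) + (108632/529)
  -23u - 107 = (-(12167/108632)u - 56603/108632)(108632/529) + (0)
The last nonzero remainder is the constant 108632/529, so the polynomials are coprime and gcd = 1.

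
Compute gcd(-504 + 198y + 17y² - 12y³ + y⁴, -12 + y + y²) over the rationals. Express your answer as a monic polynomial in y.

-12 + y + y²

Repeated division with remainder:
  y⁴ - 12y³ + 17y² + 198y - 504 = (y² - 13y + 42)(y² + y - 12) + (0)
The last nonzero remainder y² + y - 12 is already monic.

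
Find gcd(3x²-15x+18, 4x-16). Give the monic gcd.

Apply the Euclidean algorithm:
  3x²-15x+18 = ((3/4)x-3/4)(4x-16) + (6)
  4x-16 = ((2/3)x-8/3)(6) + (0)
The last nonzero remainder is the constant 6, so the polynomials are coprime and gcd = 1.

1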